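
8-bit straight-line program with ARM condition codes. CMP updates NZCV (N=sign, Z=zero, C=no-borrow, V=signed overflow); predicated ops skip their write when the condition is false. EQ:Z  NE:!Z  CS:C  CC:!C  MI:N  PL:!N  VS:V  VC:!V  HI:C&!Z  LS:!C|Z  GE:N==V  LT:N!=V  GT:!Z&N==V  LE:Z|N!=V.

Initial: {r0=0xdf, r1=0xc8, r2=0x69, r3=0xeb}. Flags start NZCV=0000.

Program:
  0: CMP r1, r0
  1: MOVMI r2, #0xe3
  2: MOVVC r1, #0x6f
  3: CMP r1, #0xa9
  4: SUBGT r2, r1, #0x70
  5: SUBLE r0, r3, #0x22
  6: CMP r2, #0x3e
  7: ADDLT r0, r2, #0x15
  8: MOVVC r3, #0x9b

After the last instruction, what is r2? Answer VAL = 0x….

0: ✓ CMP  NZCV=1000
1: ✓ MOVMI  r2←0xe3
2: ✓ MOVVC  r1←0x6f
3: ✓ CMP  NZCV=1001
4: ✓ SUBGT  r2←0xff
5: · SUBLE
6: ✓ CMP  NZCV=1010
7: ✓ ADDLT  r0←0x14
8: ✓ MOVVC  r3←0x9b

VAL = 0xff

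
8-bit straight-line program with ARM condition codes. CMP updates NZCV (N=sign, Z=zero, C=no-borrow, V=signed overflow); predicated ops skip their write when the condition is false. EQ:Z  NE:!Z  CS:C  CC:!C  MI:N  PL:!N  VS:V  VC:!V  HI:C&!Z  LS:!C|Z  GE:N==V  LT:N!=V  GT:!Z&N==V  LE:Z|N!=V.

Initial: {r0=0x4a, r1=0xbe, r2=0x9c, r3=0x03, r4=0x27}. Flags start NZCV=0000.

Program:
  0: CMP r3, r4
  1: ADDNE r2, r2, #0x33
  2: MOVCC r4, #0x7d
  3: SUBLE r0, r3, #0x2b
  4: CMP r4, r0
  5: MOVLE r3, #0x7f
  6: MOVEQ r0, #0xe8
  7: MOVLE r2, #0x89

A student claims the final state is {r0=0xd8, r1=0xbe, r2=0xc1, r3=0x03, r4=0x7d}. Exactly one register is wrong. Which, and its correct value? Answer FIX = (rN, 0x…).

0: ✓ CMP  NZCV=1000
1: ✓ ADDNE  r2←0xcf
2: ✓ MOVCC  r4←0x7d
3: ✓ SUBLE  r0←0xd8
4: ✓ CMP  NZCV=1001
5: · MOVLE
6: · MOVEQ
7: · MOVLE

FIX = (r2, 0xcf)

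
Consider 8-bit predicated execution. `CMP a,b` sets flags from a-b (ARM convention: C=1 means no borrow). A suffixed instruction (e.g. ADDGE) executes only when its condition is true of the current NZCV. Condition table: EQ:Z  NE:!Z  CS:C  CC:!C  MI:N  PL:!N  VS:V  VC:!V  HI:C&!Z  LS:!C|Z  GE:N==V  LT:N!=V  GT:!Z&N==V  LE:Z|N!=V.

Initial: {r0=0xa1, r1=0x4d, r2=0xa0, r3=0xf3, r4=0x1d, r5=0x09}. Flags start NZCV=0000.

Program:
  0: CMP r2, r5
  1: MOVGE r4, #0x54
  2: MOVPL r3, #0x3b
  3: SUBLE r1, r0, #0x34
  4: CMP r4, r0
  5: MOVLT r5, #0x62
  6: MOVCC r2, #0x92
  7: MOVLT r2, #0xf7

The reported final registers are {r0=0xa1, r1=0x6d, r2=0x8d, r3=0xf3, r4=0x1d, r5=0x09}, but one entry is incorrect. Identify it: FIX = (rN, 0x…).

[0] flags=1010 → (cmp)
[1] flags=1010 GE?F → skip
[2] flags=1010 PL?F → skip
[3] flags=1010 LE?T → r1=0x6d
[4] flags=0000 → (cmp)
[5] flags=0000 LT?F → skip
[6] flags=0000 CC?T → r2=0x92
[7] flags=0000 LT?F → skip

FIX = (r2, 0x92)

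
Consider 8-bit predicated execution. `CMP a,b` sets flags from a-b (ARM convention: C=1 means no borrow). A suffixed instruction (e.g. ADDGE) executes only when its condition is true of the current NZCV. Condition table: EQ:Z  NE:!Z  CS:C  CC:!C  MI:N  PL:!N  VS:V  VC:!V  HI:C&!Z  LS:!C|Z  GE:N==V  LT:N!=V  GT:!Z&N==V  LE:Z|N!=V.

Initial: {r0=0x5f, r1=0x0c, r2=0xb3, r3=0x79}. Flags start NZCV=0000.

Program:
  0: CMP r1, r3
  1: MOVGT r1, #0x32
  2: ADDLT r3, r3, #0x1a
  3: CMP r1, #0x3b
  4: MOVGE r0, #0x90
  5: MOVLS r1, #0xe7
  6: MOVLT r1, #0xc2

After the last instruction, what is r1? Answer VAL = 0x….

[0] flags=1000 → (cmp)
[1] flags=1000 GT?F → skip
[2] flags=1000 LT?T → r3=0x93
[3] flags=1000 → (cmp)
[4] flags=1000 GE?F → skip
[5] flags=1000 LS?T → r1=0xe7
[6] flags=1000 LT?T → r1=0xc2

VAL = 0xc2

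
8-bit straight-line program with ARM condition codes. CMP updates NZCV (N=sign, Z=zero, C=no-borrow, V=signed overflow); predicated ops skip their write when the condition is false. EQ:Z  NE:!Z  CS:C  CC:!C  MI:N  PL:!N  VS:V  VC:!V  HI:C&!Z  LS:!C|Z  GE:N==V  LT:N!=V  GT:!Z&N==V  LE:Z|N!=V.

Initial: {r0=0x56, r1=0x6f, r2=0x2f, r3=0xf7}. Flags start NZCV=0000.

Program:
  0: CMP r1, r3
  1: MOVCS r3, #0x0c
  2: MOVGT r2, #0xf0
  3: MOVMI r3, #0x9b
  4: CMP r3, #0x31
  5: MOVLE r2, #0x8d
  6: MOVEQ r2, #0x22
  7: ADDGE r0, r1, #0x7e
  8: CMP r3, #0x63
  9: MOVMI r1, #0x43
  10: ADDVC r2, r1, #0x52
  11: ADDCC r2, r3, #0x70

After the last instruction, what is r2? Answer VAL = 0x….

VAL = 0x95

0: ✓ CMP  NZCV=0000
1: · MOVCS
2: ✓ MOVGT  r2←0xf0
3: · MOVMI
4: ✓ CMP  NZCV=1010
5: ✓ MOVLE  r2←0x8d
6: · MOVEQ
7: · ADDGE
8: ✓ CMP  NZCV=1010
9: ✓ MOVMI  r1←0x43
10: ✓ ADDVC  r2←0x95
11: · ADDCC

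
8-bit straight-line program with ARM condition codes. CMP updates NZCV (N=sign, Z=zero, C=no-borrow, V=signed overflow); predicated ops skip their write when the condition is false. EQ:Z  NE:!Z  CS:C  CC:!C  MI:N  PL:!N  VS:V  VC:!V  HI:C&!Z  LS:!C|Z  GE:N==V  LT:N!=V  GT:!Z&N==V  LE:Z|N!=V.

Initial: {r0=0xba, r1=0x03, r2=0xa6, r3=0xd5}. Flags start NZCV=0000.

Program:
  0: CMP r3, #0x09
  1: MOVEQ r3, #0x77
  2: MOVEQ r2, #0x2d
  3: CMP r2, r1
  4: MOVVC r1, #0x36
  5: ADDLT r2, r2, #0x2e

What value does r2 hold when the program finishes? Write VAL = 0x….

[0] flags=1010 → (cmp)
[1] flags=1010 EQ?F → skip
[2] flags=1010 EQ?F → skip
[3] flags=1010 → (cmp)
[4] flags=1010 VC?T → r1=0x36
[5] flags=1010 LT?T → r2=0xd4

VAL = 0xd4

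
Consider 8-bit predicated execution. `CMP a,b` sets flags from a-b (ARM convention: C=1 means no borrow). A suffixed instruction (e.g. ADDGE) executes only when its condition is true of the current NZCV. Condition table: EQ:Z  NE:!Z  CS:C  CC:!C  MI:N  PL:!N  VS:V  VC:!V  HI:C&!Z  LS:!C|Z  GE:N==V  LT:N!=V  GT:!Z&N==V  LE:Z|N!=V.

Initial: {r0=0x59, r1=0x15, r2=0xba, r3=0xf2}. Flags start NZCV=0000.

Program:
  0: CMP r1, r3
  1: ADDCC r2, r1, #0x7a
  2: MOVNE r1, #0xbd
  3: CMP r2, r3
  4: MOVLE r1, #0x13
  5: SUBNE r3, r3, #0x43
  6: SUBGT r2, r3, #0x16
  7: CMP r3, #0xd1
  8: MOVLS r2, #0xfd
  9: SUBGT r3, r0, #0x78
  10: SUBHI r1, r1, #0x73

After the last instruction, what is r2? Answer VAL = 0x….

[0] flags=0000 → (cmp)
[1] flags=0000 CC?T → r2=0x8f
[2] flags=0000 NE?T → r1=0xbd
[3] flags=1000 → (cmp)
[4] flags=1000 LE?T → r1=0x13
[5] flags=1000 NE?T → r3=0xaf
[6] flags=1000 GT?F → skip
[7] flags=1000 → (cmp)
[8] flags=1000 LS?T → r2=0xfd
[9] flags=1000 GT?F → skip
[10] flags=1000 HI?F → skip

VAL = 0xfd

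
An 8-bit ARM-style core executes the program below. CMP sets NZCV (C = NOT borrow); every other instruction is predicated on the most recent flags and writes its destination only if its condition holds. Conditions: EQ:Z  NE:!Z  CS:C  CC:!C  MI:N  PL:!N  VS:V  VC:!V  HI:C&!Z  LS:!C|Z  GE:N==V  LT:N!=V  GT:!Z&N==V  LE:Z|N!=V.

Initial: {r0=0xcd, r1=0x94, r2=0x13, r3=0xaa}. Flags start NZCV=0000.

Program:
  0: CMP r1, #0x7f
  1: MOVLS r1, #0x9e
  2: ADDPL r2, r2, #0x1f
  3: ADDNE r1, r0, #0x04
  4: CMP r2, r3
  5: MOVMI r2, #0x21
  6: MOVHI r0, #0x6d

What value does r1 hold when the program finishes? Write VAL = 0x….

VAL = 0xd1

0: ✓ CMP  NZCV=0011
1: · MOVLS
2: ✓ ADDPL  r2←0x32
3: ✓ ADDNE  r1←0xd1
4: ✓ CMP  NZCV=1001
5: ✓ MOVMI  r2←0x21
6: · MOVHI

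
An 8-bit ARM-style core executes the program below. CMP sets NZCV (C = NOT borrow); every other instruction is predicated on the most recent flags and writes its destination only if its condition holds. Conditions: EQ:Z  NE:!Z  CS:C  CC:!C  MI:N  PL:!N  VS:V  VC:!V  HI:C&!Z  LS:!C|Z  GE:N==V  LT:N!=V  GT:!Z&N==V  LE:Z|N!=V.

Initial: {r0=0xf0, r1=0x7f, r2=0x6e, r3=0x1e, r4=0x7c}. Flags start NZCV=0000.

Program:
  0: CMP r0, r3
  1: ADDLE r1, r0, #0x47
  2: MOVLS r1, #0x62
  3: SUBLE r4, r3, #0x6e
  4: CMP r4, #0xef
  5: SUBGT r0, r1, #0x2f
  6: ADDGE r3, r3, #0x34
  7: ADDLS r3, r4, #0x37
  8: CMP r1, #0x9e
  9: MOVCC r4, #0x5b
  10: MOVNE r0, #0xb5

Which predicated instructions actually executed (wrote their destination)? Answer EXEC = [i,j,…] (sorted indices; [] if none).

[0] flags=1010 → (cmp)
[1] flags=1010 LE?T → r1=0x37
[2] flags=1010 LS?F → skip
[3] flags=1010 LE?T → r4=0xb0
[4] flags=1000 → (cmp)
[5] flags=1000 GT?F → skip
[6] flags=1000 GE?F → skip
[7] flags=1000 LS?T → r3=0xe7
[8] flags=1001 → (cmp)
[9] flags=1001 CC?T → r4=0x5b
[10] flags=1001 NE?T → r0=0xb5

EXEC = [1,3,7,9,10]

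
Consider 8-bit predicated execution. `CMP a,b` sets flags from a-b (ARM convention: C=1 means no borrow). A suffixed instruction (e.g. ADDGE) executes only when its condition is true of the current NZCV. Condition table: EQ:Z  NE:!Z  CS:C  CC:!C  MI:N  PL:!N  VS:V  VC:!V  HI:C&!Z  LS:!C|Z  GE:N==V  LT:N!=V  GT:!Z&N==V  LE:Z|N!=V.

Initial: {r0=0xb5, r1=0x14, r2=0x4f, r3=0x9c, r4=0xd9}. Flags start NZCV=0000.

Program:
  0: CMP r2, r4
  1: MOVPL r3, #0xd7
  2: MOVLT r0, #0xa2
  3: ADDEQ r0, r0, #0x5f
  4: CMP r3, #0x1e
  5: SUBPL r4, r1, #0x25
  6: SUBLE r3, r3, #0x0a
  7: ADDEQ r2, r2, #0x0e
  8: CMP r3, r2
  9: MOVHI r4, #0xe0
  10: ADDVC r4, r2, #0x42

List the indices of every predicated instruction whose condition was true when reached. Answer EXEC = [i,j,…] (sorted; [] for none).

[0] flags=0000 → (cmp)
[1] flags=0000 PL?T → r3=0xd7
[2] flags=0000 LT?F → skip
[3] flags=0000 EQ?F → skip
[4] flags=1010 → (cmp)
[5] flags=1010 PL?F → skip
[6] flags=1010 LE?T → r3=0xcd
[7] flags=1010 EQ?F → skip
[8] flags=0011 → (cmp)
[9] flags=0011 HI?T → r4=0xe0
[10] flags=0011 VC?F → skip

EXEC = [1,6,9]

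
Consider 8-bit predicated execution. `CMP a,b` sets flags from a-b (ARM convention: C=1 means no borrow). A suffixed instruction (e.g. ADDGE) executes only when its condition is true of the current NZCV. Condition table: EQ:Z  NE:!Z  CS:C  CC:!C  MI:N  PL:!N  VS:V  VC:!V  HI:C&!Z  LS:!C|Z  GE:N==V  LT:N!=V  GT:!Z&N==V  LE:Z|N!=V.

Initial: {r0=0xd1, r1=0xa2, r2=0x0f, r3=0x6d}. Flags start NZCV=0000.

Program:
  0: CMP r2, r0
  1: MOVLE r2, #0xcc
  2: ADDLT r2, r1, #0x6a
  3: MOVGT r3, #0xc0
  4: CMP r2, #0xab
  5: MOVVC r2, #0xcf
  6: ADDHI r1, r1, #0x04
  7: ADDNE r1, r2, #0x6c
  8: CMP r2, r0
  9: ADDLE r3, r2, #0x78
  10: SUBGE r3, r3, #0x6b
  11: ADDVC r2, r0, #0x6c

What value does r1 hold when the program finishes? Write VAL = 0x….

0: ✓ CMP  NZCV=0000
1: · MOVLE
2: · ADDLT
3: ✓ MOVGT  r3←0xc0
4: ✓ CMP  NZCV=0000
5: ✓ MOVVC  r2←0xcf
6: · ADDHI
7: ✓ ADDNE  r1←0x3b
8: ✓ CMP  NZCV=1000
9: ✓ ADDLE  r3←0x47
10: · SUBGE
11: ✓ ADDVC  r2←0x3d

VAL = 0x3b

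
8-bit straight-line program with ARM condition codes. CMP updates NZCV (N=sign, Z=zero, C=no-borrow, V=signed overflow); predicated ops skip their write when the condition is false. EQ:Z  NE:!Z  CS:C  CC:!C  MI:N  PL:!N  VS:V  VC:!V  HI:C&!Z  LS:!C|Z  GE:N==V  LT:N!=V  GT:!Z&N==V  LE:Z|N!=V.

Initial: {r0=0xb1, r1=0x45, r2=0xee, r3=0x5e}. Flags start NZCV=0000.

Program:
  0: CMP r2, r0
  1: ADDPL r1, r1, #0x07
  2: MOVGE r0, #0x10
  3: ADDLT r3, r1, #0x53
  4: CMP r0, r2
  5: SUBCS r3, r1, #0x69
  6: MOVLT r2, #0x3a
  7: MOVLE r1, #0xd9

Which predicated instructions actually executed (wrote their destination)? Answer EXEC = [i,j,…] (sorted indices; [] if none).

[0] flags=0010 → (cmp)
[1] flags=0010 PL?T → r1=0x4c
[2] flags=0010 GE?T → r0=0x10
[3] flags=0010 LT?F → skip
[4] flags=0000 → (cmp)
[5] flags=0000 CS?F → skip
[6] flags=0000 LT?F → skip
[7] flags=0000 LE?F → skip

EXEC = [1,2]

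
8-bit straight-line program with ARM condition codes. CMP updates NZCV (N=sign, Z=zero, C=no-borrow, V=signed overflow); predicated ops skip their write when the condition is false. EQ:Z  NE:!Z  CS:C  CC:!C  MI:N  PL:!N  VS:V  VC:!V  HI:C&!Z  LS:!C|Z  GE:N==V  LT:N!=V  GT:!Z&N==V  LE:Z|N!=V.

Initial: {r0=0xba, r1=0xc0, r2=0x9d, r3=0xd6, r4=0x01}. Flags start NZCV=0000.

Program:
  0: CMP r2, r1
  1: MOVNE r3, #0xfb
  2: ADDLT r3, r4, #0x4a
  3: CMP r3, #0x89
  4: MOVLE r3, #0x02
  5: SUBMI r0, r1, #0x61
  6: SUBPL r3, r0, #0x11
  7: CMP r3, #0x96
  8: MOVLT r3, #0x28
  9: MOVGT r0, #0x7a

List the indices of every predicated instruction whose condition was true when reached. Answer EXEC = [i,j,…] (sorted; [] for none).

EXEC = [1,2,5,9]

[0] flags=1000 → (cmp)
[1] flags=1000 NE?T → r3=0xfb
[2] flags=1000 LT?T → r3=0x4b
[3] flags=1001 → (cmp)
[4] flags=1001 LE?F → skip
[5] flags=1001 MI?T → r0=0x5f
[6] flags=1001 PL?F → skip
[7] flags=1001 → (cmp)
[8] flags=1001 LT?F → skip
[9] flags=1001 GT?T → r0=0x7a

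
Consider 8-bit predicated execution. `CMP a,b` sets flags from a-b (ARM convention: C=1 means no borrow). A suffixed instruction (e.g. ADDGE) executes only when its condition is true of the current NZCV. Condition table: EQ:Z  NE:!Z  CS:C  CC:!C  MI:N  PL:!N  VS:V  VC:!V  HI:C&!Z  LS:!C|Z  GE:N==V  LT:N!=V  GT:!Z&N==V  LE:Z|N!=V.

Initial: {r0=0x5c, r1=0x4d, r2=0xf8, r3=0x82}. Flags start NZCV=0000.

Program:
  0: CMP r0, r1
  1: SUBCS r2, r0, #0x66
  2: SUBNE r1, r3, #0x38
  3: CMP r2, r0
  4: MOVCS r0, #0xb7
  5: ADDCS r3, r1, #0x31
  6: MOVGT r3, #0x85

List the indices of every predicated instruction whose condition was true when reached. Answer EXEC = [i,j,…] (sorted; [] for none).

0: ✓ CMP  NZCV=0010
1: ✓ SUBCS  r2←0xf6
2: ✓ SUBNE  r1←0x4a
3: ✓ CMP  NZCV=1010
4: ✓ MOVCS  r0←0xb7
5: ✓ ADDCS  r3←0x7b
6: · MOVGT

EXEC = [1,2,4,5]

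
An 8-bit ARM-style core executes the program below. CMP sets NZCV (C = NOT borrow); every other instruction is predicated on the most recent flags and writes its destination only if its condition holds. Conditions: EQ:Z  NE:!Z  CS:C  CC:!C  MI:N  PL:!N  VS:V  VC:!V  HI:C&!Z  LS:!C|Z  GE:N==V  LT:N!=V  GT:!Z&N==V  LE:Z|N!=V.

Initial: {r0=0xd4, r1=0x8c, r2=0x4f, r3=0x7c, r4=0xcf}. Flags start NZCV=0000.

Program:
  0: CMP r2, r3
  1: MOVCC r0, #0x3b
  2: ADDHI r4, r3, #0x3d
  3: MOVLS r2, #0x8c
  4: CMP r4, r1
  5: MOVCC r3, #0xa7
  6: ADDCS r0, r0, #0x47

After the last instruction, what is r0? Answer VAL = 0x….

VAL = 0x82

0: ✓ CMP  NZCV=1000
1: ✓ MOVCC  r0←0x3b
2: · ADDHI
3: ✓ MOVLS  r2←0x8c
4: ✓ CMP  NZCV=0010
5: · MOVCC
6: ✓ ADDCS  r0←0x82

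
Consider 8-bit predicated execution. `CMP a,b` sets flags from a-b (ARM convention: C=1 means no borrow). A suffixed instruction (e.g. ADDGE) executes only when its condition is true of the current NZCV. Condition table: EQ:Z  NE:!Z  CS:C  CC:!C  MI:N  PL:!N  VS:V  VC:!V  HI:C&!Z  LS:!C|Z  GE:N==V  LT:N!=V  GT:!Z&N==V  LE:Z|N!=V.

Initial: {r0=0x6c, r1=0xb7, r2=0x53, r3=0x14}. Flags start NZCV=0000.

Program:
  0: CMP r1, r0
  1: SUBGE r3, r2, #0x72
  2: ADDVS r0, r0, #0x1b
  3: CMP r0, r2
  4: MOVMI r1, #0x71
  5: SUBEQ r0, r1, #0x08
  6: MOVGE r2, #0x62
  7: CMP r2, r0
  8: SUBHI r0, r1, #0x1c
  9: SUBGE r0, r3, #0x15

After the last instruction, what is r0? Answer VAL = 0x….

[0] flags=0011 → (cmp)
[1] flags=0011 GE?F → skip
[2] flags=0011 VS?T → r0=0x87
[3] flags=0011 → (cmp)
[4] flags=0011 MI?F → skip
[5] flags=0011 EQ?F → skip
[6] flags=0011 GE?F → skip
[7] flags=1001 → (cmp)
[8] flags=1001 HI?F → skip
[9] flags=1001 GE?T → r0=0xff

VAL = 0xff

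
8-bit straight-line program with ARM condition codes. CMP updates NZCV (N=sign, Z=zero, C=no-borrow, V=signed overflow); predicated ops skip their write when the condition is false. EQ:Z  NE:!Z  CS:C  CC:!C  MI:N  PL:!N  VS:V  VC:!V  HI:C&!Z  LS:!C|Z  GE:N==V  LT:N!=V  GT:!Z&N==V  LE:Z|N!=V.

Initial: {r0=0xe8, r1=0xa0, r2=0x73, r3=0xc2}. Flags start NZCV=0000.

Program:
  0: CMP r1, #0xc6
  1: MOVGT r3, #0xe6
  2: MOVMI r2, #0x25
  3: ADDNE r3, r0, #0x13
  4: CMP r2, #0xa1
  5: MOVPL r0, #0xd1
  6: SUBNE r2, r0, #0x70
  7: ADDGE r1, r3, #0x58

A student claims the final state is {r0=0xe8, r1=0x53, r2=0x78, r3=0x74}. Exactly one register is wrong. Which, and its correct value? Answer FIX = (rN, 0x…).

[0] flags=1000 → (cmp)
[1] flags=1000 GT?F → skip
[2] flags=1000 MI?T → r2=0x25
[3] flags=1000 NE?T → r3=0xfb
[4] flags=1001 → (cmp)
[5] flags=1001 PL?F → skip
[6] flags=1001 NE?T → r2=0x78
[7] flags=1001 GE?T → r1=0x53

FIX = (r3, 0xfb)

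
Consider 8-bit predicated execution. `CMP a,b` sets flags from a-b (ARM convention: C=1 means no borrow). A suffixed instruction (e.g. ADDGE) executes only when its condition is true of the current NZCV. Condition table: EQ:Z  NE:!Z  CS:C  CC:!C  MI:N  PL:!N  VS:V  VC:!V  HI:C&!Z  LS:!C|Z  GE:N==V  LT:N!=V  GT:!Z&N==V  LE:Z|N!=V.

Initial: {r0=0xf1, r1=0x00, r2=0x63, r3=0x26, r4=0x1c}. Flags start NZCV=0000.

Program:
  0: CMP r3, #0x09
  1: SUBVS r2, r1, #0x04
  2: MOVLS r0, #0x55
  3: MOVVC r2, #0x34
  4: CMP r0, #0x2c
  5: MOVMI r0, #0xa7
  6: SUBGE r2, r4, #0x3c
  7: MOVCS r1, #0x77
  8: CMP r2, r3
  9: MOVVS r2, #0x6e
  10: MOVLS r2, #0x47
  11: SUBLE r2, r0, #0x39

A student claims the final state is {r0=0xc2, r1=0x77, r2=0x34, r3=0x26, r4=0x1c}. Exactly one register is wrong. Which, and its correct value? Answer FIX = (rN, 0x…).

0: ✓ CMP  NZCV=0010
1: · SUBVS
2: · MOVLS
3: ✓ MOVVC  r2←0x34
4: ✓ CMP  NZCV=1010
5: ✓ MOVMI  r0←0xa7
6: · SUBGE
7: ✓ MOVCS  r1←0x77
8: ✓ CMP  NZCV=0010
9: · MOVVS
10: · MOVLS
11: · SUBLE

FIX = (r0, 0xa7)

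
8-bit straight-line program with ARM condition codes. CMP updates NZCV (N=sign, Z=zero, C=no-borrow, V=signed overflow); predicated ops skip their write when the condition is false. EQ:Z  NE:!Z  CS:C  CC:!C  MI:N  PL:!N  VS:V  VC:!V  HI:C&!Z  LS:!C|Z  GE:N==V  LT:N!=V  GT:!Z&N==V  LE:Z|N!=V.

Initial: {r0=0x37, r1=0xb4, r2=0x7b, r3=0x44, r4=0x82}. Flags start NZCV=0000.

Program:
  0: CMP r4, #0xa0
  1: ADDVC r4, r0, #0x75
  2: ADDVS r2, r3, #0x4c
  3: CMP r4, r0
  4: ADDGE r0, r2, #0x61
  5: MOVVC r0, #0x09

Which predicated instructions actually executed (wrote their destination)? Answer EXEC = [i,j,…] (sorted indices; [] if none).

EXEC = [1]

0: ✓ CMP  NZCV=1000
1: ✓ ADDVC  r4←0xac
2: · ADDVS
3: ✓ CMP  NZCV=0011
4: · ADDGE
5: · MOVVC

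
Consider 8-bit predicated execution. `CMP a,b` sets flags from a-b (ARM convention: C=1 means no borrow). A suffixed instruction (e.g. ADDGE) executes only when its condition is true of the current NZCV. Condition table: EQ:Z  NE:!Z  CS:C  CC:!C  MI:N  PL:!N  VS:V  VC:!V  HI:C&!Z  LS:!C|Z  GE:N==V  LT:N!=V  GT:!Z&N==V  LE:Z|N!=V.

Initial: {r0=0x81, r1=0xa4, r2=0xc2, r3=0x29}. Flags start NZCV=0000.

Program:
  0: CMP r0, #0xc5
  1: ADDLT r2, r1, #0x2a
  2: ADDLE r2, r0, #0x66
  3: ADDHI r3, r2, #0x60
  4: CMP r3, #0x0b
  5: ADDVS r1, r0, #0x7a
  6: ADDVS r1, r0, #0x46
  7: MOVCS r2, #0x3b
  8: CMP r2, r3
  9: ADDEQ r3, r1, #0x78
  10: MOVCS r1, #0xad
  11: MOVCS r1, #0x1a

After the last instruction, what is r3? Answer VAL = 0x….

[0] flags=1000 → (cmp)
[1] flags=1000 LT?T → r2=0xce
[2] flags=1000 LE?T → r2=0xe7
[3] flags=1000 HI?F → skip
[4] flags=0010 → (cmp)
[5] flags=0010 VS?F → skip
[6] flags=0010 VS?F → skip
[7] flags=0010 CS?T → r2=0x3b
[8] flags=0010 → (cmp)
[9] flags=0010 EQ?F → skip
[10] flags=0010 CS?T → r1=0xad
[11] flags=0010 CS?T → r1=0x1a

VAL = 0x29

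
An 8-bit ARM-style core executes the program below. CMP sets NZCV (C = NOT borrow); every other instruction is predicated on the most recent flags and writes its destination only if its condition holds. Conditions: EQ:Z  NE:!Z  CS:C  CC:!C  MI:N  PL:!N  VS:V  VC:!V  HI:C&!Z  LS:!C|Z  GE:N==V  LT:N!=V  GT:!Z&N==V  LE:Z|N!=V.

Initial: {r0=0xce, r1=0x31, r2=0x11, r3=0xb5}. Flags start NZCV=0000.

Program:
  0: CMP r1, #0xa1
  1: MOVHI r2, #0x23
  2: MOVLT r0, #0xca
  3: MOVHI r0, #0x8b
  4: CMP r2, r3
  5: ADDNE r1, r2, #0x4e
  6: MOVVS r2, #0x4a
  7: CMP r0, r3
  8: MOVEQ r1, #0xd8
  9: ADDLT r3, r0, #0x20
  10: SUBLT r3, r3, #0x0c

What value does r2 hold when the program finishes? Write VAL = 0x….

[0] flags=1001 → (cmp)
[1] flags=1001 HI?F → skip
[2] flags=1001 LT?F → skip
[3] flags=1001 HI?F → skip
[4] flags=0000 → (cmp)
[5] flags=0000 NE?T → r1=0x5f
[6] flags=0000 VS?F → skip
[7] flags=0010 → (cmp)
[8] flags=0010 EQ?F → skip
[9] flags=0010 LT?F → skip
[10] flags=0010 LT?F → skip

VAL = 0x11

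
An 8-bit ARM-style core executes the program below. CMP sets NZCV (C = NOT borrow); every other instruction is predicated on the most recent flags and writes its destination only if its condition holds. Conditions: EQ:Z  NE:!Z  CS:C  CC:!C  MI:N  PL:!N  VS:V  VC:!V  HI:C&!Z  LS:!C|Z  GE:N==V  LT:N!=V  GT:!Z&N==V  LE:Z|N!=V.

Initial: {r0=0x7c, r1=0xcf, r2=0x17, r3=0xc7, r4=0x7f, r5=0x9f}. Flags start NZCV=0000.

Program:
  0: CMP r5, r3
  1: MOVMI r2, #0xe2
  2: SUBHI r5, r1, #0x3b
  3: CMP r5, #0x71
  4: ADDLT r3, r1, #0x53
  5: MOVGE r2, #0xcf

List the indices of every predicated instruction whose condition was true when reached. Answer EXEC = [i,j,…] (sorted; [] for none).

0: ✓ CMP  NZCV=1000
1: ✓ MOVMI  r2←0xe2
2: · SUBHI
3: ✓ CMP  NZCV=0011
4: ✓ ADDLT  r3←0x22
5: · MOVGE

EXEC = [1,4]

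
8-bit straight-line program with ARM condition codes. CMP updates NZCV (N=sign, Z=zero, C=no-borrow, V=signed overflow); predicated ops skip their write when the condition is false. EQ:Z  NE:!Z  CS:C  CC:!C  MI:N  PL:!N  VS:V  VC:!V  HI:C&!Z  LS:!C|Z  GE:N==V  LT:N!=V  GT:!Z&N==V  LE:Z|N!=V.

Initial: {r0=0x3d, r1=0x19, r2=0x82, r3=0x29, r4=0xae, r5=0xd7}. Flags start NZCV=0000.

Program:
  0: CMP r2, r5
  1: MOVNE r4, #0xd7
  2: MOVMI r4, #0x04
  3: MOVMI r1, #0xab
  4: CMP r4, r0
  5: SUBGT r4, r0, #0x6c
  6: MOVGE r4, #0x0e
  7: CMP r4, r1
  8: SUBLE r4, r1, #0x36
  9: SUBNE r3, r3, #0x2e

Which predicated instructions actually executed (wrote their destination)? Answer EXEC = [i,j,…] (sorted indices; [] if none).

0: ✓ CMP  NZCV=1000
1: ✓ MOVNE  r4←0xd7
2: ✓ MOVMI  r4←0x04
3: ✓ MOVMI  r1←0xab
4: ✓ CMP  NZCV=1000
5: · SUBGT
6: · MOVGE
7: ✓ CMP  NZCV=0000
8: · SUBLE
9: ✓ SUBNE  r3←0xfb

EXEC = [1,2,3,9]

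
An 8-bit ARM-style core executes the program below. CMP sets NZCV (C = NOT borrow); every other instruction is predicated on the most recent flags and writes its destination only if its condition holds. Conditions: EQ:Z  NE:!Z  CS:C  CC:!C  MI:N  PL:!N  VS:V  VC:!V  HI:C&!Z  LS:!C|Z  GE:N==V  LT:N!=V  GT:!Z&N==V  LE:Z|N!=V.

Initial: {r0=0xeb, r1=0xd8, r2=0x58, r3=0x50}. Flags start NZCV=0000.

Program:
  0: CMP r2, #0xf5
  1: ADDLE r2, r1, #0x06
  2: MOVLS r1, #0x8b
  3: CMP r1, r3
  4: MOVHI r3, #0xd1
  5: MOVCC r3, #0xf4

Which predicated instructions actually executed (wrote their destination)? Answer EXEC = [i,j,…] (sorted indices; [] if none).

0: ✓ CMP  NZCV=0000
1: · ADDLE
2: ✓ MOVLS  r1←0x8b
3: ✓ CMP  NZCV=0011
4: ✓ MOVHI  r3←0xd1
5: · MOVCC

EXEC = [2,4]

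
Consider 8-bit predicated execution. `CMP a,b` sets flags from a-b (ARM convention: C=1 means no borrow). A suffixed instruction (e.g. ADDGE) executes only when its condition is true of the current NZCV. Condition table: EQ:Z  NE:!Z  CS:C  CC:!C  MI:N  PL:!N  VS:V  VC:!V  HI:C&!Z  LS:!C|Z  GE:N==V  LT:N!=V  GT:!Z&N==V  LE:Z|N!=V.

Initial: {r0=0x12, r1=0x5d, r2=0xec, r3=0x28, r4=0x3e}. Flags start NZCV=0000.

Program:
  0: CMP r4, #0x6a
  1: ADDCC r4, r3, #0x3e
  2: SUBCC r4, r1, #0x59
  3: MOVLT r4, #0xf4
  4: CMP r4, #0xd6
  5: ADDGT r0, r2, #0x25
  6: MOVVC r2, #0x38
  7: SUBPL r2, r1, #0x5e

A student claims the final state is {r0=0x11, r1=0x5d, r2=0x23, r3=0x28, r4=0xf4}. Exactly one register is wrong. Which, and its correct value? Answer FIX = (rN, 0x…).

FIX = (r2, 0xff)

0: ✓ CMP  NZCV=1000
1: ✓ ADDCC  r4←0x66
2: ✓ SUBCC  r4←0x04
3: ✓ MOVLT  r4←0xf4
4: ✓ CMP  NZCV=0010
5: ✓ ADDGT  r0←0x11
6: ✓ MOVVC  r2←0x38
7: ✓ SUBPL  r2←0xff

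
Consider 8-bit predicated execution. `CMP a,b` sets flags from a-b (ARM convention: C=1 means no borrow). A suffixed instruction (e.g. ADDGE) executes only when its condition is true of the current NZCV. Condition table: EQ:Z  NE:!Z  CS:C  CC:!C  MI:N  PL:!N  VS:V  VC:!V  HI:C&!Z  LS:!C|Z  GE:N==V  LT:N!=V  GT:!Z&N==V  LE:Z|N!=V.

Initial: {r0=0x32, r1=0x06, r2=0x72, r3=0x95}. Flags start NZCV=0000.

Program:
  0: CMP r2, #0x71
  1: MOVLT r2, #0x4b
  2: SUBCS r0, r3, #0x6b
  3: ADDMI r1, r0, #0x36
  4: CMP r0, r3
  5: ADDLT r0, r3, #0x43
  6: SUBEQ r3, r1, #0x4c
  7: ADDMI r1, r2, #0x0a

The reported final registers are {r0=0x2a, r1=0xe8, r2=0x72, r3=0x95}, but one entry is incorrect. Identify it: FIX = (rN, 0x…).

FIX = (r1, 0x7c)

[0] flags=0010 → (cmp)
[1] flags=0010 LT?F → skip
[2] flags=0010 CS?T → r0=0x2a
[3] flags=0010 MI?F → skip
[4] flags=1001 → (cmp)
[5] flags=1001 LT?F → skip
[6] flags=1001 EQ?F → skip
[7] flags=1001 MI?T → r1=0x7c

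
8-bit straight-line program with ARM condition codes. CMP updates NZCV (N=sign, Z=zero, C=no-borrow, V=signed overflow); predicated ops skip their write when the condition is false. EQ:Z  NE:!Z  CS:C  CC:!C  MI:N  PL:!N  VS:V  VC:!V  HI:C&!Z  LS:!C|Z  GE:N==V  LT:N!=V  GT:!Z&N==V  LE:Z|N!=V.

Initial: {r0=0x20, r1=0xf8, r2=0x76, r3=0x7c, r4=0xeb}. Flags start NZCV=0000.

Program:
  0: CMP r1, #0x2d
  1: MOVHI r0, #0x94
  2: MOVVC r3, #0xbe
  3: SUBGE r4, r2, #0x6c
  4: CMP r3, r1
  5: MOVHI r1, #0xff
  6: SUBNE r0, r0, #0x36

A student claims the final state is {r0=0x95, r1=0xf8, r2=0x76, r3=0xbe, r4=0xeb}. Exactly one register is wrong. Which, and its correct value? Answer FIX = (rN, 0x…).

0: ✓ CMP  NZCV=1010
1: ✓ MOVHI  r0←0x94
2: ✓ MOVVC  r3←0xbe
3: · SUBGE
4: ✓ CMP  NZCV=1000
5: · MOVHI
6: ✓ SUBNE  r0←0x5e

FIX = (r0, 0x5e)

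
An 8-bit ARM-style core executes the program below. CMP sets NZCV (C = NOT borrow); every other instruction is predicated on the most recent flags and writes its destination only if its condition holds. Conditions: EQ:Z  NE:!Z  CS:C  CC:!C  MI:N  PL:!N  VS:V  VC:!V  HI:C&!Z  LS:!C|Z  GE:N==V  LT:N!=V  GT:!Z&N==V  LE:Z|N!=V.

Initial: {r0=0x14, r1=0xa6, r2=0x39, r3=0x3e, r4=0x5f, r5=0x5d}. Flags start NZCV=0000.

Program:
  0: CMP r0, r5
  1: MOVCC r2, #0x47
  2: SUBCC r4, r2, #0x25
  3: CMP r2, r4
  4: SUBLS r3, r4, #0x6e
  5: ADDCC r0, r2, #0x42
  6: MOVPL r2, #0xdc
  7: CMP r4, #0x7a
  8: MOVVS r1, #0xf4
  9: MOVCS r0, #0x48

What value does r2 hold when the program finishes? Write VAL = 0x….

VAL = 0xdc

[0] flags=1000 → (cmp)
[1] flags=1000 CC?T → r2=0x47
[2] flags=1000 CC?T → r4=0x22
[3] flags=0010 → (cmp)
[4] flags=0010 LS?F → skip
[5] flags=0010 CC?F → skip
[6] flags=0010 PL?T → r2=0xdc
[7] flags=1000 → (cmp)
[8] flags=1000 VS?F → skip
[9] flags=1000 CS?F → skip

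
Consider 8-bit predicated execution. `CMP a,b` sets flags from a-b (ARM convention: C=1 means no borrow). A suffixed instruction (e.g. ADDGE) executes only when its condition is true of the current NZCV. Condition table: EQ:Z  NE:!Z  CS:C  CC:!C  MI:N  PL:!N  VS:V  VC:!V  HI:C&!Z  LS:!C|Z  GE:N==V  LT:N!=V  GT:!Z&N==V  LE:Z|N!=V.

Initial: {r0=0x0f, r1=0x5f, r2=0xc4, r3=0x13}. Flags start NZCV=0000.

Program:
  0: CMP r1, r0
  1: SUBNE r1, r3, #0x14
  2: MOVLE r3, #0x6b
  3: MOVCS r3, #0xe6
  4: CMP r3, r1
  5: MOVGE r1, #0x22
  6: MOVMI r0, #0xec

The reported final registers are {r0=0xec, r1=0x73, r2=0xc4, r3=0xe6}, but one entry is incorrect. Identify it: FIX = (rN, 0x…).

0: ✓ CMP  NZCV=0010
1: ✓ SUBNE  r1←0xff
2: · MOVLE
3: ✓ MOVCS  r3←0xe6
4: ✓ CMP  NZCV=1000
5: · MOVGE
6: ✓ MOVMI  r0←0xec

FIX = (r1, 0xff)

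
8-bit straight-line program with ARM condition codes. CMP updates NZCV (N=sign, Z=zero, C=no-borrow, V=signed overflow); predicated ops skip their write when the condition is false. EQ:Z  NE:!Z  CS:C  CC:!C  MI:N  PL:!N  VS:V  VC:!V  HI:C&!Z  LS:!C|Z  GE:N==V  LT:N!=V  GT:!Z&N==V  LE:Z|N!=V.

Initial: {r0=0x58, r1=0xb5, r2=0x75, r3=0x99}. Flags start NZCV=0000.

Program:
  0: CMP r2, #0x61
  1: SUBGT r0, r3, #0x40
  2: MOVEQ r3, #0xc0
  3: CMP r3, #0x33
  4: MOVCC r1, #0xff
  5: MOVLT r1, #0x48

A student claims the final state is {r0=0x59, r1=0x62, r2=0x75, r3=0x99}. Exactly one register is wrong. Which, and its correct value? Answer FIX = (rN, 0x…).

FIX = (r1, 0x48)

[0] flags=0010 → (cmp)
[1] flags=0010 GT?T → r0=0x59
[2] flags=0010 EQ?F → skip
[3] flags=0011 → (cmp)
[4] flags=0011 CC?F → skip
[5] flags=0011 LT?T → r1=0x48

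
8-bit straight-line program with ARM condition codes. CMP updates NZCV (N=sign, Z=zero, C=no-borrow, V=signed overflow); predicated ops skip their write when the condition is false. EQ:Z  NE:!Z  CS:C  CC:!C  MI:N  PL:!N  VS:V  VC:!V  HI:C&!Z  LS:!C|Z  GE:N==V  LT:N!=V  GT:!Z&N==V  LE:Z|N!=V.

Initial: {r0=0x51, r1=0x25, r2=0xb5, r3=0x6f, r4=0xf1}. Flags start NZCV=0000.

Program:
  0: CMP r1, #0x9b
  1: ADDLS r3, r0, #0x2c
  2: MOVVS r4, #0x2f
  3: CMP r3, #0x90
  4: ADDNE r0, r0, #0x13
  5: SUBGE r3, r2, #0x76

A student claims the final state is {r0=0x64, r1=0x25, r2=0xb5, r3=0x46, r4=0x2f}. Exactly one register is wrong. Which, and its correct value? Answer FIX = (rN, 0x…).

FIX = (r3, 0x3f)

[0] flags=1001 → (cmp)
[1] flags=1001 LS?T → r3=0x7d
[2] flags=1001 VS?T → r4=0x2f
[3] flags=1001 → (cmp)
[4] flags=1001 NE?T → r0=0x64
[5] flags=1001 GE?T → r3=0x3f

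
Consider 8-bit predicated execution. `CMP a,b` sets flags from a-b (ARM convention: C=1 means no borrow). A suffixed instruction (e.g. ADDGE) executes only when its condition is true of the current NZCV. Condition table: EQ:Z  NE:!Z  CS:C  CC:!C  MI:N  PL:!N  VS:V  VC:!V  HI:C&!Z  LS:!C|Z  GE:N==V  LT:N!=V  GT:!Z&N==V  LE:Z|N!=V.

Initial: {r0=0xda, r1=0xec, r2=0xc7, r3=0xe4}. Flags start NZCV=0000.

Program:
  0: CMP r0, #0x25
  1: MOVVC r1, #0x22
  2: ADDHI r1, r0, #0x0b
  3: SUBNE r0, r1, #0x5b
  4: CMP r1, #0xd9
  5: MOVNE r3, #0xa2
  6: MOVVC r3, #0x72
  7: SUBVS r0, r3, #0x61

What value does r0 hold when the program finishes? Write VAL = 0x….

VAL = 0x8a

[0] flags=1010 → (cmp)
[1] flags=1010 VC?T → r1=0x22
[2] flags=1010 HI?T → r1=0xe5
[3] flags=1010 NE?T → r0=0x8a
[4] flags=0010 → (cmp)
[5] flags=0010 NE?T → r3=0xa2
[6] flags=0010 VC?T → r3=0x72
[7] flags=0010 VS?F → skip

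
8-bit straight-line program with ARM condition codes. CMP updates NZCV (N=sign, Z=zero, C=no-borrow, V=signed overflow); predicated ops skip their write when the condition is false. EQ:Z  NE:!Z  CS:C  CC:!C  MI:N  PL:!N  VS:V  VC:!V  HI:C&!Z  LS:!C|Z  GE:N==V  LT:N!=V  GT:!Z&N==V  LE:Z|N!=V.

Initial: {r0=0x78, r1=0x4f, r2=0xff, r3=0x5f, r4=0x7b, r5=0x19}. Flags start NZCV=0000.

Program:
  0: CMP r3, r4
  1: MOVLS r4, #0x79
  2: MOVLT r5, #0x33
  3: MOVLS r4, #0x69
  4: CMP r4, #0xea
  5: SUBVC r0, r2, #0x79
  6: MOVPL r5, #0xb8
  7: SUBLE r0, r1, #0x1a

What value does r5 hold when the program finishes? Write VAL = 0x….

0: ✓ CMP  NZCV=1000
1: ✓ MOVLS  r4←0x79
2: ✓ MOVLT  r5←0x33
3: ✓ MOVLS  r4←0x69
4: ✓ CMP  NZCV=0000
5: ✓ SUBVC  r0←0x86
6: ✓ MOVPL  r5←0xb8
7: · SUBLE

VAL = 0xb8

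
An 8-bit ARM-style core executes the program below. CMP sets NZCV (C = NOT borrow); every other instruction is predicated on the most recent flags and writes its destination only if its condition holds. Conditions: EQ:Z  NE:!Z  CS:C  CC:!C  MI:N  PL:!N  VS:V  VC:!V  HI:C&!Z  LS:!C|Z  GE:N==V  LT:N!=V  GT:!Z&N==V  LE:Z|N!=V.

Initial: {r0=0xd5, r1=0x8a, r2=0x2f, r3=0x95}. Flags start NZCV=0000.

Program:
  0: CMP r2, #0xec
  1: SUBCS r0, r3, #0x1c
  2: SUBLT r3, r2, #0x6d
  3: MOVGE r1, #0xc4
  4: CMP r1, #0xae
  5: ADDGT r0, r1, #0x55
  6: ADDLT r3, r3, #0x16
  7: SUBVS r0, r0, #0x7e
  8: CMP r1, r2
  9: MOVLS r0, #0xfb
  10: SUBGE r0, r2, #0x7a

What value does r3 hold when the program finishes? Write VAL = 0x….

[0] flags=0000 → (cmp)
[1] flags=0000 CS?F → skip
[2] flags=0000 LT?F → skip
[3] flags=0000 GE?T → r1=0xc4
[4] flags=0010 → (cmp)
[5] flags=0010 GT?T → r0=0x19
[6] flags=0010 LT?F → skip
[7] flags=0010 VS?F → skip
[8] flags=1010 → (cmp)
[9] flags=1010 LS?F → skip
[10] flags=1010 GE?F → skip

VAL = 0x95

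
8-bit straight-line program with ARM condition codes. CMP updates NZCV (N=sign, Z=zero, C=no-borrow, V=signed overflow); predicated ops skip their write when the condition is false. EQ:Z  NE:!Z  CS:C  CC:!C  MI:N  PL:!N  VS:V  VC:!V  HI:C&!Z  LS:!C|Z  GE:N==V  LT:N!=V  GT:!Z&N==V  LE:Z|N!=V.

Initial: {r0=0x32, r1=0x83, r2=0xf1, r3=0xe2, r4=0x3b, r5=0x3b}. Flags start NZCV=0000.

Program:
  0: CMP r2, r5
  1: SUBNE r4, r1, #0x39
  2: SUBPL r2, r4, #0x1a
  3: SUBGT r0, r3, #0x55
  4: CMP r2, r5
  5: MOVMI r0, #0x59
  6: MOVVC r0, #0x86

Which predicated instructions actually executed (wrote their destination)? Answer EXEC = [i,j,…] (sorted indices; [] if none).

EXEC = [1,5,6]

[0] flags=1010 → (cmp)
[1] flags=1010 NE?T → r4=0x4a
[2] flags=1010 PL?F → skip
[3] flags=1010 GT?F → skip
[4] flags=1010 → (cmp)
[5] flags=1010 MI?T → r0=0x59
[6] flags=1010 VC?T → r0=0x86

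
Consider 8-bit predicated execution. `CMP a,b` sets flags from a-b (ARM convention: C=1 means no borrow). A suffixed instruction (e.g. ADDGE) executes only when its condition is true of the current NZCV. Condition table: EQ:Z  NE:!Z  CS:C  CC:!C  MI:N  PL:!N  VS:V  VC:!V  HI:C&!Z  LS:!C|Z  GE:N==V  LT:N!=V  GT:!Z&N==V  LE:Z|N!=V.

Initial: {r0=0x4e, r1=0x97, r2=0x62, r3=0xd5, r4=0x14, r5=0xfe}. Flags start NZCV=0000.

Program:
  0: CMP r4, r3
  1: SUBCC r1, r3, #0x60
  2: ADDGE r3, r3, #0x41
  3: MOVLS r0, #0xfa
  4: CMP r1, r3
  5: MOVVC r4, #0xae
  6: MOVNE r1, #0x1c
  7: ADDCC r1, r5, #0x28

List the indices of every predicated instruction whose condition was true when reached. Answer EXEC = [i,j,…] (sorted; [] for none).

[0] flags=0000 → (cmp)
[1] flags=0000 CC?T → r1=0x75
[2] flags=0000 GE?T → r3=0x16
[3] flags=0000 LS?T → r0=0xfa
[4] flags=0010 → (cmp)
[5] flags=0010 VC?T → r4=0xae
[6] flags=0010 NE?T → r1=0x1c
[7] flags=0010 CC?F → skip

EXEC = [1,2,3,5,6]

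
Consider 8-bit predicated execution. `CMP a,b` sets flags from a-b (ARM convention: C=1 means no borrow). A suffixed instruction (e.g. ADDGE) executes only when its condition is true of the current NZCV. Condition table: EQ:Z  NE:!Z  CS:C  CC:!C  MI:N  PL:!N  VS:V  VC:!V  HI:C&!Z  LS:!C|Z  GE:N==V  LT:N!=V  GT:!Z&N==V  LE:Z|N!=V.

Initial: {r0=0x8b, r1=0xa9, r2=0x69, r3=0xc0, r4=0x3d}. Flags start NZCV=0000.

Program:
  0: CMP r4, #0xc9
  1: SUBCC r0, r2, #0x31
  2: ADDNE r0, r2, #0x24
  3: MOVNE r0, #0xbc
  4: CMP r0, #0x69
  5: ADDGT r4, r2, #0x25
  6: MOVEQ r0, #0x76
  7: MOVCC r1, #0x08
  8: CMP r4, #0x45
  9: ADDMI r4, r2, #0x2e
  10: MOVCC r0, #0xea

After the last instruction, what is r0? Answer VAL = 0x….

[0] flags=0000 → (cmp)
[1] flags=0000 CC?T → r0=0x38
[2] flags=0000 NE?T → r0=0x8d
[3] flags=0000 NE?T → r0=0xbc
[4] flags=0011 → (cmp)
[5] flags=0011 GT?F → skip
[6] flags=0011 EQ?F → skip
[7] flags=0011 CC?F → skip
[8] flags=1000 → (cmp)
[9] flags=1000 MI?T → r4=0x97
[10] flags=1000 CC?T → r0=0xea

VAL = 0xea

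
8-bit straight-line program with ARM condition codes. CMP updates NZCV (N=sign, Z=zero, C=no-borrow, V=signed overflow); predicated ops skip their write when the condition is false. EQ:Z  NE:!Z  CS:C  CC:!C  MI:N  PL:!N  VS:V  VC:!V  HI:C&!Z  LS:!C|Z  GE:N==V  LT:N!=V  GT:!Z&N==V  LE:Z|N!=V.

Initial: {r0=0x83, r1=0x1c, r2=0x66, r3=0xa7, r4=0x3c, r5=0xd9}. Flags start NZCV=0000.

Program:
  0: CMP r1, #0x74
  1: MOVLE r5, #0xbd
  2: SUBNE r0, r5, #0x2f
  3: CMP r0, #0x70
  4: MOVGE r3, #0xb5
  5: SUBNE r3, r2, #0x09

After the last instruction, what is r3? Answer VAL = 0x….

VAL = 0x5d

0: ✓ CMP  NZCV=1000
1: ✓ MOVLE  r5←0xbd
2: ✓ SUBNE  r0←0x8e
3: ✓ CMP  NZCV=0011
4: · MOVGE
5: ✓ SUBNE  r3←0x5d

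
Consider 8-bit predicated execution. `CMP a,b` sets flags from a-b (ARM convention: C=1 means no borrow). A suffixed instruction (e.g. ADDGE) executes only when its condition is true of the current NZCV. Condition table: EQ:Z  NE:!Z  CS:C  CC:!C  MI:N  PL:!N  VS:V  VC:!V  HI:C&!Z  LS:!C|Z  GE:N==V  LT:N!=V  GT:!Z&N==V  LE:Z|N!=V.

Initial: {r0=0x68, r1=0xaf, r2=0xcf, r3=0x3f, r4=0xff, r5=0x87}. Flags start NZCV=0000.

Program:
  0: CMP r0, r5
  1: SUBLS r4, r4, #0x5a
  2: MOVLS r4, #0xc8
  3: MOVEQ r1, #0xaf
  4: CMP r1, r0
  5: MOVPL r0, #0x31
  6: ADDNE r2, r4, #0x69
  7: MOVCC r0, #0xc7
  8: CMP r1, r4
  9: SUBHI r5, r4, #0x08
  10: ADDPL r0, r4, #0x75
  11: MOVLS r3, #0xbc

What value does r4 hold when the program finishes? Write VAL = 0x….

VAL = 0xc8

[0] flags=1001 → (cmp)
[1] flags=1001 LS?T → r4=0xa5
[2] flags=1001 LS?T → r4=0xc8
[3] flags=1001 EQ?F → skip
[4] flags=0011 → (cmp)
[5] flags=0011 PL?T → r0=0x31
[6] flags=0011 NE?T → r2=0x31
[7] flags=0011 CC?F → skip
[8] flags=1000 → (cmp)
[9] flags=1000 HI?F → skip
[10] flags=1000 PL?F → skip
[11] flags=1000 LS?T → r3=0xbc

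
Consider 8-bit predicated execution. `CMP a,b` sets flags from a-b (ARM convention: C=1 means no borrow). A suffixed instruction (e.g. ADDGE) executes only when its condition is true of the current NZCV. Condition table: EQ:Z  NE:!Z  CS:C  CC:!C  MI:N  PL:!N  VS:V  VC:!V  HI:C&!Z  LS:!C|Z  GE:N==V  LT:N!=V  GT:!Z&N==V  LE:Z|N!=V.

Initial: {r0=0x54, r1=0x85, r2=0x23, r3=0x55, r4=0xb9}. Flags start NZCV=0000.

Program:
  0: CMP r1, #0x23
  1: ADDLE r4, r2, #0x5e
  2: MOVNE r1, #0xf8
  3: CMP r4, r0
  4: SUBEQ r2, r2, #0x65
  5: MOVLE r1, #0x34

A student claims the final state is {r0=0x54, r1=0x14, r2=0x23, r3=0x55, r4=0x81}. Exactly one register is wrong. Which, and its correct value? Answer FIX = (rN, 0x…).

FIX = (r1, 0x34)

[0] flags=0011 → (cmp)
[1] flags=0011 LE?T → r4=0x81
[2] flags=0011 NE?T → r1=0xf8
[3] flags=0011 → (cmp)
[4] flags=0011 EQ?F → skip
[5] flags=0011 LE?T → r1=0x34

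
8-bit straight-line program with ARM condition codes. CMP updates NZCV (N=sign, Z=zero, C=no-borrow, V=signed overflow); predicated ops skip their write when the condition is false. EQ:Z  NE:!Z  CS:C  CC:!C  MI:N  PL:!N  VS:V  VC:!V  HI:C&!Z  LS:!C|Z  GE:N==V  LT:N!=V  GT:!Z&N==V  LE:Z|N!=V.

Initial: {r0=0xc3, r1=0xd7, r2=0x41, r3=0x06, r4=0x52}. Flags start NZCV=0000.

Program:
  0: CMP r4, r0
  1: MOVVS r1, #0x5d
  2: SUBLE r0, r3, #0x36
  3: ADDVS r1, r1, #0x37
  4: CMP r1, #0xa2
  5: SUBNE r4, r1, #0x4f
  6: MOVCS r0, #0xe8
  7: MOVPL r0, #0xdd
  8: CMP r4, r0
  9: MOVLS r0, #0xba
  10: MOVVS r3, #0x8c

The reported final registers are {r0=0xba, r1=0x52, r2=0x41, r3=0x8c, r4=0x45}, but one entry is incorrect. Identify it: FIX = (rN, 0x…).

FIX = (r1, 0x94)

0: ✓ CMP  NZCV=1001
1: ✓ MOVVS  r1←0x5d
2: · SUBLE
3: ✓ ADDVS  r1←0x94
4: ✓ CMP  NZCV=1000
5: ✓ SUBNE  r4←0x45
6: · MOVCS
7: · MOVPL
8: ✓ CMP  NZCV=1001
9: ✓ MOVLS  r0←0xba
10: ✓ MOVVS  r3←0x8c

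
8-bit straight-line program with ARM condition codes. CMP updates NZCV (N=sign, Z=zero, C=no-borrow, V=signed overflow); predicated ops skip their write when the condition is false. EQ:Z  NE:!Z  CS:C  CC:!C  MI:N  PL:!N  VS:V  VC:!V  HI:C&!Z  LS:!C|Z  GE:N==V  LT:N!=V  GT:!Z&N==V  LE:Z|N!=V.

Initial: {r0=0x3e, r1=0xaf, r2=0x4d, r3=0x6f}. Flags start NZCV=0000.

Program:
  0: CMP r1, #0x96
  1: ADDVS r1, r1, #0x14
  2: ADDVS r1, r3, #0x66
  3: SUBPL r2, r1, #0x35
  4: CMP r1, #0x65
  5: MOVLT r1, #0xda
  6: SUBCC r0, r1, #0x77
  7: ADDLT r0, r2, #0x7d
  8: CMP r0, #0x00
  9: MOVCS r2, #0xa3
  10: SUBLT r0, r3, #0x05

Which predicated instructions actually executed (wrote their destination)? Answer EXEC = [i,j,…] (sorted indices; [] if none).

EXEC = [3,5,7,9,10]

0: ✓ CMP  NZCV=0010
1: · ADDVS
2: · ADDVS
3: ✓ SUBPL  r2←0x7a
4: ✓ CMP  NZCV=0011
5: ✓ MOVLT  r1←0xda
6: · SUBCC
7: ✓ ADDLT  r0←0xf7
8: ✓ CMP  NZCV=1010
9: ✓ MOVCS  r2←0xa3
10: ✓ SUBLT  r0←0x6a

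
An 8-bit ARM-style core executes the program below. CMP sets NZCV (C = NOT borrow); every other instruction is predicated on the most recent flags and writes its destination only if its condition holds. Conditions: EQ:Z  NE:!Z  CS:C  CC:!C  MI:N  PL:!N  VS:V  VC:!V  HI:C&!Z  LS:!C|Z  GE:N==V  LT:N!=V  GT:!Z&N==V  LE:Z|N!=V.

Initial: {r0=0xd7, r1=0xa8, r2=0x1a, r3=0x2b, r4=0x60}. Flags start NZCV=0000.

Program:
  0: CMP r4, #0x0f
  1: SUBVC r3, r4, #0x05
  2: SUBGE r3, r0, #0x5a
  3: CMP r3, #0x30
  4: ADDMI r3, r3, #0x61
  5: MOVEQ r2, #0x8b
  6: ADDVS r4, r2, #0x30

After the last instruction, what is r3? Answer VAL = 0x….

VAL = 0x7d

[0] flags=0010 → (cmp)
[1] flags=0010 VC?T → r3=0x5b
[2] flags=0010 GE?T → r3=0x7d
[3] flags=0010 → (cmp)
[4] flags=0010 MI?F → skip
[5] flags=0010 EQ?F → skip
[6] flags=0010 VS?F → skip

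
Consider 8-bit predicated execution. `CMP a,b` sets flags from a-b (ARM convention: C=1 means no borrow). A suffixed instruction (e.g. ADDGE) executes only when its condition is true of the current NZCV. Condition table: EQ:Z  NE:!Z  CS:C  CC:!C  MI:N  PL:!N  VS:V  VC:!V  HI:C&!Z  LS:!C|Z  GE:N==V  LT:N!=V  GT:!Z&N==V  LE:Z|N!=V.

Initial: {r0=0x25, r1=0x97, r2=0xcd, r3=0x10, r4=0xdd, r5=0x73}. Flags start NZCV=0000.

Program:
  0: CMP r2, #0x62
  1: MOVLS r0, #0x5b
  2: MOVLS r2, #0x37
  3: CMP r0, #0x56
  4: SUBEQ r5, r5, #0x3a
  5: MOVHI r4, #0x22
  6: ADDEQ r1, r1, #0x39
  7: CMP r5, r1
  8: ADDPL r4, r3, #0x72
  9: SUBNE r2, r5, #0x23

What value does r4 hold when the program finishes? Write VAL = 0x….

VAL = 0xdd

0: ✓ CMP  NZCV=0011
1: · MOVLS
2: · MOVLS
3: ✓ CMP  NZCV=1000
4: · SUBEQ
5: · MOVHI
6: · ADDEQ
7: ✓ CMP  NZCV=1001
8: · ADDPL
9: ✓ SUBNE  r2←0x50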